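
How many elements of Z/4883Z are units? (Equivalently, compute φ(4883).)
Z/4883Z has φ(4883) = 4608 units

An element a ∈ Z/4883Z is a unit iff gcd(a, 4883) = 1, so the number of units is φ(4883). φ is multiplicative, with φ(p^e) = p^e − p^(e−1). Factorise 4883 = 19 · 257. Then
  φ(4883) = (19 − 1) · (257 − 1) = 18 · 256 = 4608.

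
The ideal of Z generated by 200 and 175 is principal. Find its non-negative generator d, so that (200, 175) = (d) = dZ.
(200, 175) = (25); d = 25

In the PID Z, (a, b) is generated by gcd(a, b). Compute gcd(200, 175) with the extended Euclidean algorithm, tracking rows (r, s, t) with s·200 + t·175 = r:
  row A: (200, 1, 0)   [1·200 + 0·175 = 200]
  row B: (175, 0, 1)   [0·200 + 1·175 = 175]
  200 = 1·175 + 25   → row C = row A − 1·row B = (25, 1, −1)   [check: 1·200 − 1·175 = 25]
  175 = 7·25 + 0   → remainder 0, stop. gcd = 25 (last nonzero row C).
So gcd(200, 175) = 25, with Bézout identity 1·200 − 1·175 = 25. Containment (⊇): the Bézout identity exhibits 25 as an element of (200, 175), giving (25) ⊆ (200, 175). Containment (⊆): since 25 | 200 and 25 | 175 (200 = 25·8, 175 = 25·7), every Z-linear combination of 200 and 175 is divisible by 25, so (200, 175) ⊆ (25). Therefore (200, 175) = (25), d = 25.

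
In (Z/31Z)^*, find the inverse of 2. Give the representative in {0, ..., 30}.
2^(−1) ≡ 16 (mod 31)

Apply the extended Euclidean algorithm to (31, 2), tracking rows (r, s, t) with s·31 + t·2 = r. Each division r_prev = q·r_cur + r_new produces the new row as (previous row) − q·(current row):
  row A: (31, 1, 0)   [1·31 + 0·2 = 31]
  row B: (2, 0, 1)   [0·31 + 1·2 = 2]
  31 = 15·2 + 1   → row C = row A − 15·row B = (1, 1, −15)   [check: 1·31 − 15·2 = 1]
  2 = 2·1 + 0   → remainder 0, stop. gcd = 1 (last nonzero row C).
The gcd is 1, so 2 is invertible mod 31. The last nonzero row gives 1·31 − 15·2 = 1, so t = −15. So 2^(−1) ≡ −15 ≡ 16 (mod 31). Verify: 2 · 16 = 32 ≡ 1 (mod 31). ✓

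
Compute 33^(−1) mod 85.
33^(−1) ≡ 67 (mod 85)

Apply the extended Euclidean algorithm to (85, 33), tracking rows (r, s, t) with s·85 + t·33 = r. Each division r_prev = q·r_cur + r_new produces the new row as (previous row) − q·(current row):
  row A: (85, 1, 0)   [1·85 + 0·33 = 85]
  row B: (33, 0, 1)   [0·85 + 1·33 = 33]
  85 = 2·33 + 19   → row C = row A − 2·row B = (19, 1, −2)   [check: 1·85 − 2·33 = 19]
  33 = 1·19 + 14   → row D = row B − 1·row C = (14, −1, 3)   [check: −1·85 + 3·33 = 14]
  19 = 1·14 + 5   → row E = row C − 1·row D = (5, 2, −5)   [check: 2·85 − 5·33 = 5]
  14 = 2·5 + 4   → row F = row D − 2·row E = (4, −5, 13)   [check: −5·85 + 13·33 = 4]
  5 = 1·4 + 1   → row G = row E − 1·row F = (1, 7, −18)   [check: 7·85 − 18·33 = 1]
  4 = 4·1 + 0   → remainder 0, stop. gcd = 1 (last nonzero row G).
The gcd is 1, so 33 is invertible mod 85. The last nonzero row gives 7·85 − 18·33 = 1, so t = −18. So 33^(−1) ≡ −18 ≡ 67 (mod 85). Verify: 33 · 67 = 2211 ≡ 1 (mod 85). ✓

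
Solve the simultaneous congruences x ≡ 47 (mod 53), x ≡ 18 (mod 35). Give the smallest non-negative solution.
x ≡ 683 (mod 1855); the representative in [0, 1855) is 683

The moduli 53, 35 are pairwise coprime, so by the CRT there is a unique solution mod 53·35 = 1855.
Solve by successive substitution. Start with x ≡ 47 (mod 53).
  Combine with x ≡ 18 (mod 35): write x = 47 + 53·t and require 47 + 53·t ≡ 18 (mod 35), i.e. 53·t ≡ 18 − 47 ≡ 6 (mod 35). Since 53^(−1) ≡ 2 (mod 35) (53 ≡ 18 (mod 35)), t ≡ 2·6 ≡ 12 (mod 35). So x ≡ 47 + 53·12 = 683 (mod 1855).
Unique solution in [0, 1855): x = 683.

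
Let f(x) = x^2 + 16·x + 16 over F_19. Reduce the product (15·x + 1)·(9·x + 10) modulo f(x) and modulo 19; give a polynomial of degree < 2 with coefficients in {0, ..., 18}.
Multiply as integer polynomials: a · b = 135·x^2 + 159·x + 10. Reducing coefficients mod 19: a · b ≡ 2·x^2 + 7·x + 10. Now divide by f(x) = x^2 + 16·x + 16 in F_19[x], eliminating the leading term at each step:
  leading term 2·x^2: subtract (2)·f(x) = 2·x^2 + 13·x + 13, leaving 13·x + 16 (coefficients mod 19)
The degree is now < 2, so this is the remainder. Hence a · b ≡ 13·x + 16 in F_19[x]/(f).

Final answer: a · b ≡ 13·x + 16 (mod f(x))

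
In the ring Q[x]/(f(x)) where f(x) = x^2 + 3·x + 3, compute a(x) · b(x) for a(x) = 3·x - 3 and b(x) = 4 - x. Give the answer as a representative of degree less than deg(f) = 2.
First multiply in Q[x] without reducing: a · b = -3·x^2 + 15·x - 12. Now divide by f(x) = x^2 + 3·x + 3, eliminating the leading term at each step:
  leading term -3·x^2: subtract (-3)·f(x) = -3·x^2 - 9·x - 9, leaving 24·x - 3
The degree is now < 2, so this is the remainder. Hence a · b ≡ 24·x - 3 in Q[x]/(f).

Final answer: a · b ≡ 24·x - 3 (mod f(x))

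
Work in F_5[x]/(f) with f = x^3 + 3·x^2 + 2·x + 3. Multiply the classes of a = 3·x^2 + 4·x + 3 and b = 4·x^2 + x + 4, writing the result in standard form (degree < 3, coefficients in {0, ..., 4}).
a · b ≡ 2·x + 3 (mod f(x))

Multiply as integer polynomials: a · b = 12·x^4 + 19·x^3 + 28·x^2 + 19·x + 12. Reducing coefficients mod 5: a · b ≡ 2·x^4 + 4·x^3 + 3·x^2 + 4·x + 2. Now divide by f(x) = x^3 + 3·x^2 + 2·x + 3 in F_5[x], eliminating the leading term at each step:
  leading term 2·x^4: subtract (2·x)·f(x) = 2·x^4 + x^3 + 4·x^2 + x, leaving 3·x^3 + 4·x^2 + 3·x + 2 (coefficients mod 5)
  leading term 3·x^3: subtract (3)·f(x) = 3·x^3 + 4·x^2 + x + 4, leaving 2·x + 3 (coefficients mod 5)
The degree is now < 3, so this is the remainder. Hence a · b ≡ 2·x + 3 in F_5[x]/(f).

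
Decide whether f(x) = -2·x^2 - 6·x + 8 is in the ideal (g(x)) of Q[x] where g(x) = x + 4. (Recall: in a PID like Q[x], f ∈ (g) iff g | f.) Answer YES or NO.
In Q[x] the ideal (g) consists of all multiples of g, so f ∈ (g) iff g | f, i.e. iff the remainder of f on division by g is 0. Divide f by g (g is monic, so eliminate the leading term of the running remainder at each step):
  leading term -2·x^2: subtract (-2·x)·g(x) = -2·x^2 - 8·x, leaving 2·x + 8
  leading term 2·x: subtract (2)·g(x) = 2·x + 8, leaving 0
The remainder is 0, so f(x) = g(x) · h(x) with h(x) = 2 - 2·x. Hence g | f, i.e. f ∈ (g).

Final answer: YES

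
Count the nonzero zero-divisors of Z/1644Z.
Z/1644Z has 1099 nonzero zero-divisors

In Z/1644Z each nonzero element is either a unit (gcd with 1644 is 1) or a zero-divisor (gcd > 1). The number of units is φ(1644): factorise 1644 = 2^2 · 3 · 137, so φ(1644) = (2^2 − 2^1) · (3 − 1) · (137 − 1) = 2 · 2 · 136 = 544. The nonzero elements number 1644 − 1 = 1643. Hence the nonzero zero-divisors number 1643 − 544 = 1099.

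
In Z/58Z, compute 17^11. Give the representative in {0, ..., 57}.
41

Use repeated squaring. Binary(11) = 1011. Walk through the bits of the exponent 11 left-to-right: at each bit after the leading one, square the running value, then multiply by 17 if the bit is 1 (always reducing mod 58):
  bit 1 = 1 (leading): start with 17.
  bit 2 = 0: square 17^2 = 289 ≡ 57 (mod 58).
  bit 3 = 1: square 57^2 = 3249 ≡ 1; bit is 1, so multiply 1·17 = 17 (mod 58).
  bit 4 = 1: square 17^2 = 289 ≡ 57; bit is 1, so multiply 57·17 = 969 ≡ 41 (mod 58).
Final value: 17^11 ≡ 41 (mod 58).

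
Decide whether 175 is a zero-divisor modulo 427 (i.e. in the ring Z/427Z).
YES

gcd(175, 427) = 7 > 1, so 175 is not a unit in Z/427Z. In Z/nZ every nonzero non-unit is a zero-divisor: explicitly, take b = 427/gcd = 61 ≠ 0 (mod 427); then 175·61 = 10675 = 25·427, i.e. 175·61 ≡ 0 (mod 427). So 175 is a zero-divisor.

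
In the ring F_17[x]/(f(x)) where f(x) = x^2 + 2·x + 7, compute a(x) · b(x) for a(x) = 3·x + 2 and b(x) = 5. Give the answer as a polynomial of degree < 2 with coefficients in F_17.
a · b ≡ 15·x + 10 (mod f(x))

Multiply as integer polynomials: a · b = 15·x + 10. Reducing coefficients mod 17: a · b ≡ 15·x + 10. This already has degree < 2, so no reduction by f is needed. Hence a · b ≡ 15·x + 10 in F_17[x]/(f).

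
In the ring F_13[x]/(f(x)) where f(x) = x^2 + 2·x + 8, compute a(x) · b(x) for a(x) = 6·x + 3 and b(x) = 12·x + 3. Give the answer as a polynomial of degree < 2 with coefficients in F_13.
a · b ≡ x + 5 (mod f(x))

Multiply as integer polynomials: a · b = 72·x^2 + 54·x + 9. Reducing coefficients mod 13: a · b ≡ 7·x^2 + 2·x + 9. Now divide by f(x) = x^2 + 2·x + 8 in F_13[x], eliminating the leading term at each step:
  leading term 7·x^2: subtract (7)·f(x) = 7·x^2 + x + 4, leaving x + 5 (coefficients mod 13)
The degree is now < 2, so this is the remainder. Hence a · b ≡ x + 5 in F_13[x]/(f).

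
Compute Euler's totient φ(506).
φ is multiplicative, with φ(p^e) = p^e − p^(e−1). Factorise 506 = 2 · 11 · 23. Then
  φ(506) = (2 − 1) · (11 − 1) · (23 − 1) = 1 · 10 · 22 = 220.

Final answer: φ(506) = 220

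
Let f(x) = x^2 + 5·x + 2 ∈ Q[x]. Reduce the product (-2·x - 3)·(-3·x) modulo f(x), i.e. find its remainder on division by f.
a · b ≡ -21·x - 12 (mod f(x))

First multiply in Q[x] without reducing: a · b = 6·x^2 + 9·x. Now divide by f(x) = x^2 + 5·x + 2, eliminating the leading term at each step:
  leading term 6·x^2: subtract (6)·f(x) = 6·x^2 + 30·x + 12, leaving -21·x - 12
The degree is now < 2, so this is the remainder. Hence a · b ≡ -21·x - 12 in Q[x]/(f).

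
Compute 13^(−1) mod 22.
Apply the extended Euclidean algorithm to (22, 13), tracking rows (r, s, t) with s·22 + t·13 = r. Each division r_prev = q·r_cur + r_new produces the new row as (previous row) − q·(current row):
  row A: (22, 1, 0)   [1·22 + 0·13 = 22]
  row B: (13, 0, 1)   [0·22 + 1·13 = 13]
  22 = 1·13 + 9   → row C = row A − 1·row B = (9, 1, −1)   [check: 1·22 − 1·13 = 9]
  13 = 1·9 + 4   → row D = row B − 1·row C = (4, −1, 2)   [check: −1·22 + 2·13 = 4]
  9 = 2·4 + 1   → row E = row C − 2·row D = (1, 3, −5)   [check: 3·22 − 5·13 = 1]
  4 = 4·1 + 0   → remainder 0, stop. gcd = 1 (last nonzero row E).
The gcd is 1, so 13 is invertible mod 22. The last nonzero row gives 3·22 − 5·13 = 1, so t = −5. So 13^(−1) ≡ −5 ≡ 17 (mod 22). Verify: 13 · 17 = 221 ≡ 1 (mod 22). ✓

Final answer: 13^(−1) ≡ 17 (mod 22)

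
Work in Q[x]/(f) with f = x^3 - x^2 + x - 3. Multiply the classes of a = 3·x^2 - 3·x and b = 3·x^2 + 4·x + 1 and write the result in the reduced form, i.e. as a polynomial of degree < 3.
First multiply in Q[x] without reducing: a · b = 9·x^4 + 3·x^3 - 9·x^2 - 3·x. Now divide by f(x) = x^3 - x^2 + x - 3, eliminating the leading term at each step:
  leading term 9·x^4: subtract (9·x)·f(x) = 9·x^4 - 9·x^3 + 9·x^2 - 27·x, leaving 12·x^3 - 18·x^2 + 24·x
  leading term 12·x^3: subtract (12)·f(x) = 12·x^3 - 12·x^2 + 12·x - 36, leaving -6·x^2 + 12·x + 36
The degree is now < 3, so this is the remainder. Hence a · b ≡ -6·x^2 + 12·x + 36 in Q[x]/(f).

Final answer: a · b ≡ -6·x^2 + 12·x + 36 (mod f(x))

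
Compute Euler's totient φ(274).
φ is multiplicative, with φ(p^e) = p^e − p^(e−1). Factorise 274 = 2 · 137. Then
  φ(274) = (2 − 1) · (137 − 1) = 1 · 136 = 136.

Final answer: φ(274) = 136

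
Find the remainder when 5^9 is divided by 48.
5

Use repeated squaring. Binary(9) = 1001. Walk through the bits of the exponent 9 left-to-right: at each bit after the leading one, square the running value, then multiply by 5 if the bit is 1 (always reducing mod 48):
  bit 1 = 1 (leading): start with 5.
  bit 2 = 0: square 5^2 = 25 (mod 48).
  bit 3 = 0: square 25^2 = 625 ≡ 1 (mod 48).
  bit 4 = 1: square 1^2 = 1; bit is 1, so multiply 1·5 = 5 (mod 48).
Final value: 5^9 ≡ 5 (mod 48).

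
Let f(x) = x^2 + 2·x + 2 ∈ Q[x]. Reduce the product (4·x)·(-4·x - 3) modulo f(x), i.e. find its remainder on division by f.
a · b ≡ 20·x + 32 (mod f(x))

First multiply in Q[x] without reducing: a · b = -16·x^2 - 12·x. Now divide by f(x) = x^2 + 2·x + 2, eliminating the leading term at each step:
  leading term -16·x^2: subtract (-16)·f(x) = -16·x^2 - 32·x - 32, leaving 20·x + 32
The degree is now < 2, so this is the remainder. Hence a · b ≡ 20·x + 32 in Q[x]/(f).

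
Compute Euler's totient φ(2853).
φ(2853) = 1896

φ is multiplicative, with φ(p^e) = p^e − p^(e−1). Factorise 2853 = 3^2 · 317. Then
  φ(2853) = (3^2 − 3^1) · (317 − 1) = 6 · 316 = 1896.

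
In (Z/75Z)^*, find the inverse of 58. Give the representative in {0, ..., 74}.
58^(−1) ≡ 22 (mod 75)

Apply the extended Euclidean algorithm to (75, 58), tracking rows (r, s, t) with s·75 + t·58 = r. Each division r_prev = q·r_cur + r_new produces the new row as (previous row) − q·(current row):
  row A: (75, 1, 0)   [1·75 + 0·58 = 75]
  row B: (58, 0, 1)   [0·75 + 1·58 = 58]
  75 = 1·58 + 17   → row C = row A − 1·row B = (17, 1, −1)   [check: 1·75 − 1·58 = 17]
  58 = 3·17 + 7   → row D = row B − 3·row C = (7, −3, 4)   [check: −3·75 + 4·58 = 7]
  17 = 2·7 + 3   → row E = row C − 2·row D = (3, 7, −9)   [check: 7·75 − 9·58 = 3]
  7 = 2·3 + 1   → row F = row D − 2·row E = (1, −17, 22)   [check: −17·75 + 22·58 = 1]
  3 = 3·1 + 0   → remainder 0, stop. gcd = 1 (last nonzero row F).
The gcd is 1, so 58 is invertible mod 75. The last nonzero row gives −17·75 + 22·58 = 1, so t = 22. So 58^(−1) ≡ 22 (mod 75). Verify: 58 · 22 = 1276 ≡ 1 (mod 75). ✓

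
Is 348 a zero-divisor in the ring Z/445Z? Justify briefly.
gcd(348, 445) = 1, so 348 is a unit in Z/445Z (it has a multiplicative inverse). A unit cannot be a zero-divisor: if 348·b ≡ 0 then multiplying both sides by 348^(−1) gives b ≡ 0. So 348 is not a zero-divisor.

Final answer: NO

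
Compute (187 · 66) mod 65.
Reduce the factors first: 187 ≡ 57, 66 ≡ 1 (mod 65), so 187 · 66 ≡ 57 · 1 (mod 65). 57 · 1 = 57. Dividing by 65: 57 = 0·65 + 57. So (187 · 66) mod 65 = 57.

Final answer: 57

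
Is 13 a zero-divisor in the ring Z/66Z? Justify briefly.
gcd(13, 66) = 1, so 13 is a unit in Z/66Z (it has a multiplicative inverse). A unit cannot be a zero-divisor: if 13·b ≡ 0 then multiplying both sides by 13^(−1) gives b ≡ 0. So 13 is not a zero-divisor.

Final answer: NO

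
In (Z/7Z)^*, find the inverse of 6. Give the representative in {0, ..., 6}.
Apply the extended Euclidean algorithm to (7, 6), tracking rows (r, s, t) with s·7 + t·6 = r. Each division r_prev = q·r_cur + r_new produces the new row as (previous row) − q·(current row):
  row A: (7, 1, 0)   [1·7 + 0·6 = 7]
  row B: (6, 0, 1)   [0·7 + 1·6 = 6]
  7 = 1·6 + 1   → row C = row A − 1·row B = (1, 1, −1)   [check: 1·7 − 1·6 = 1]
  6 = 6·1 + 0   → remainder 0, stop. gcd = 1 (last nonzero row C).
The gcd is 1, so 6 is invertible mod 7. The last nonzero row gives 1·7 − 1·6 = 1, so t = −1. So 6^(−1) ≡ −1 ≡ 6 (mod 7). Verify: 6 · 6 = 36 ≡ 1 (mod 7). ✓

Final answer: 6^(−1) ≡ 6 (mod 7)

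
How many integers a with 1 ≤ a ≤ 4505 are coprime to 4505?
The number of a ∈ {1, ..., 4505} with gcd(a, 4505) = 1 is by definition Euler's totient φ(4505). φ is multiplicative, with φ(p^e) = p^e − p^(e−1). Factorise 4505 = 5 · 17 · 53. Then
  φ(4505) = (5 − 1) · (17 − 1) · (53 − 1) = 4 · 16 · 52 = 3328.
So there are 3328 such integers.

Final answer: 3328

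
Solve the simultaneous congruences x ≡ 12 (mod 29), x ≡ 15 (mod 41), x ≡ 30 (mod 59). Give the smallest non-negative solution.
x ≡ 65697 (mod 70151); the representative in [0, 70151) is 65697

The moduli 29, 41, 59 are pairwise coprime, so by the CRT there is a unique solution mod 29·41·59 = 70151.
Solve by successive substitution. Start with x ≡ 12 (mod 29).
  Combine with x ≡ 15 (mod 41): write x = 12 + 29·t and require 12 + 29·t ≡ 15 (mod 41), i.e. 29·t ≡ 15 − 12 ≡ 3 (mod 41). Since 29^(−1) ≡ 17 (mod 41), t ≡ 17·3 ≡ 10 (mod 41). So x ≡ 12 + 29·10 = 302 (mod 1189).
  Combine with x ≡ 30 (mod 59): write x = 302 + 1189·t and require 302 + 1189·t ≡ 30 (mod 59), i.e. 1189·t ≡ 30 − 302 ≡ 23 (mod 59). Since 1189^(−1) ≡ 46 (mod 59) (1189 ≡ 9 (mod 59)), t ≡ 46·23 ≡ 55 (mod 59). So x ≡ 302 + 1189·55 = 65697 (mod 70151).
Unique solution in [0, 70151): x = 65697.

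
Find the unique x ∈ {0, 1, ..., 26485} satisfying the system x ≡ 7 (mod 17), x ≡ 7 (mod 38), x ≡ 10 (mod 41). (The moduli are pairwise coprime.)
The moduli 17, 38, 41 are pairwise coprime, so by the CRT there is a unique solution mod 17·38·41 = 26486.
Solve by successive substitution. Start with x ≡ 7 (mod 17).
  Combine with x ≡ 7 (mod 38): write x = 7 + 17·t and require 7 + 17·t ≡ 7 (mod 38), i.e. 17·t ≡ 7 − 7 ≡ 0 (mod 38). Since 17^(−1) ≡ 9 (mod 38), t ≡ 9·0 ≡ 0 (mod 38). So x ≡ 7 + 17·0 = 7 (mod 646).
  Combine with x ≡ 10 (mod 41): write x = 7 + 646·t and require 7 + 646·t ≡ 10 (mod 41), i.e. 646·t ≡ 10 − 7 ≡ 3 (mod 41). Since 646^(−1) ≡ 4 (mod 41) (646 ≡ 31 (mod 41)), t ≡ 4·3 ≡ 12 (mod 41). So x ≡ 7 + 646·12 = 7759 (mod 26486).
Unique solution in [0, 26486): x = 7759.

Final answer: x ≡ 7759 (mod 26486); the representative in [0, 26486) is 7759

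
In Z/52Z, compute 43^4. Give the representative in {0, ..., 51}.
9

Use repeated squaring. Binary(4) = 100. Walk through the bits of the exponent 4 left-to-right: at each bit after the leading one, square the running value, then multiply by 43 if the bit is 1 (always reducing mod 52):
  bit 1 = 1 (leading): start with 43.
  bit 2 = 0: square 43^2 = 1849 ≡ 29 (mod 52).
  bit 3 = 0: square 29^2 = 841 ≡ 9 (mod 52).
Final value: 43^4 ≡ 9 (mod 52).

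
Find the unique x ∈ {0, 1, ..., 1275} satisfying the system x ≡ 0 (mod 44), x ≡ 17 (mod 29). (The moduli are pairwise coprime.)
The moduli 44, 29 are pairwise coprime, so by the CRT there is a unique solution mod 44·29 = 1276.
Solve by successive substitution. Start with x ≡ 0 (mod 44).
  Combine with x ≡ 17 (mod 29): write x = 44·t and require 44·t ≡ 17 (mod 29). Since 44^(−1) ≡ 2 (mod 29) (44 ≡ 15 (mod 29)), t ≡ 2·17 ≡ 5 (mod 29). So x ≡ 44·5 = 220 (mod 1276).
Unique solution in [0, 1276): x = 220.

Final answer: x ≡ 220 (mod 1276); the representative in [0, 1276) is 220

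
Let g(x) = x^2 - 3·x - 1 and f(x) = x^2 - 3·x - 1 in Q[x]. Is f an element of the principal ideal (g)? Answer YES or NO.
In Q[x] the ideal (g) consists of all multiples of g, so f ∈ (g) iff g | f, i.e. iff the remainder of f on division by g is 0. Divide f by g (g is monic, so eliminate the leading term of the running remainder at each step):
  leading term x^2: subtract (1)·g(x) = x^2 - 3·x - 1, leaving 0
The remainder is 0, so f(x) = g(x) · h(x) with h(x) = 1. Hence g | f, i.e. f ∈ (g).

Final answer: YES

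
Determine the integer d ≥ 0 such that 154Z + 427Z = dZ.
In the PID Z, (a, b) is generated by gcd(a, b). Compute gcd(427, 154) with the extended Euclidean algorithm, tracking rows (r, s, t) with s·427 + t·154 = r:
  row A: (427, 1, 0)   [1·427 + 0·154 = 427]
  row B: (154, 0, 1)   [0·427 + 1·154 = 154]
  427 = 2·154 + 119   → row C = row A − 2·row B = (119, 1, −2)   [check: 1·427 − 2·154 = 119]
  154 = 1·119 + 35   → row D = row B − 1·row C = (35, −1, 3)   [check: −1·427 + 3·154 = 35]
  119 = 3·35 + 14   → row E = row C − 3·row D = (14, 4, −11)   [check: 4·427 − 11·154 = 14]
  35 = 2·14 + 7   → row F = row D − 2·row E = (7, −9, 25)   [check: −9·427 + 25·154 = 7]
  14 = 2·7 + 0   → remainder 0, stop. gcd = 7 (last nonzero row F).
So gcd(154, 427) = 7, with Bézout identity −9·427 + 25·154 = 7. Containment (⊇): the Bézout identity exhibits 7 as an element of (154, 427), giving (7) ⊆ (154, 427). Containment (⊆): since 7 | 154 and 7 | 427 (154 = 7·22, 427 = 7·61), every Z-linear combination of 154 and 427 is divisible by 7, so (154, 427) ⊆ (7). Therefore (154, 427) = (7), d = 7.

Final answer: (154, 427) = (7); d = 7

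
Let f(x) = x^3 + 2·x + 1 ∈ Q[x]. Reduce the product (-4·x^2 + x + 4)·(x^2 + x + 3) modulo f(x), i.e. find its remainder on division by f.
First multiply in Q[x] without reducing: a · b = -4·x^4 - 3·x^3 - 7·x^2 + 7·x + 12. Now divide by f(x) = x^3 + 2·x + 1, eliminating the leading term at each step:
  leading term -4·x^4: subtract (-4·x)·f(x) = -4·x^4 - 8·x^2 - 4·x, leaving -3·x^3 + x^2 + 11·x + 12
  leading term -3·x^3: subtract (-3)·f(x) = -3·x^3 - 6·x - 3, leaving x^2 + 17·x + 15
The degree is now < 3, so this is the remainder. Hence a · b ≡ x^2 + 17·x + 15 in Q[x]/(f).

Final answer: a · b ≡ x^2 + 17·x + 15 (mod f(x))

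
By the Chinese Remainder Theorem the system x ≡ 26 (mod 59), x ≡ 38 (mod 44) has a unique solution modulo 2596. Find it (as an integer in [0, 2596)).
The moduli 59, 44 are pairwise coprime, so by the CRT there is a unique solution mod 59·44 = 2596.
Solve by successive substitution. Start with x ≡ 26 (mod 59).
  Combine with x ≡ 38 (mod 44): write x = 26 + 59·t and require 26 + 59·t ≡ 38 (mod 44), i.e. 59·t ≡ 38 − 26 ≡ 12 (mod 44). Since 59^(−1) ≡ 3 (mod 44) (59 ≡ 15 (mod 44)), t ≡ 3·12 ≡ 36 (mod 44). So x ≡ 26 + 59·36 = 2150 (mod 2596).
Unique solution in [0, 2596): x = 2150.

Final answer: x ≡ 2150 (mod 2596); the representative in [0, 2596) is 2150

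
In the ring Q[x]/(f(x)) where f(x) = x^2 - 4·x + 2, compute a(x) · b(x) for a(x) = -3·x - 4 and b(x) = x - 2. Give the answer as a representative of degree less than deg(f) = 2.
First multiply in Q[x] without reducing: a · b = -3·x^2 + 2·x + 8. Now divide by f(x) = x^2 - 4·x + 2, eliminating the leading term at each step:
  leading term -3·x^2: subtract (-3)·f(x) = -3·x^2 + 12·x - 6, leaving 14 - 10·x
The degree is now < 2, so this is the remainder. Hence a · b ≡ 14 - 10·x in Q[x]/(f).

Final answer: a · b ≡ 14 - 10·x (mod f(x))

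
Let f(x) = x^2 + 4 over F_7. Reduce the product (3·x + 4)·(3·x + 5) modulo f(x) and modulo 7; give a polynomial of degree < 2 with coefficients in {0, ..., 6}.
Multiply as integer polynomials: a · b = 9·x^2 + 27·x + 20. Reducing coefficients mod 7: a · b ≡ 2·x^2 + 6·x + 6. Now divide by f(x) = x^2 + 4 in F_7[x], eliminating the leading term at each step:
  leading term 2·x^2: subtract (2)·f(x) = 2·x^2 + 1, leaving 6·x + 5 (coefficients mod 7)
The degree is now < 2, so this is the remainder. Hence a · b ≡ 6·x + 5 in F_7[x]/(f).

Final answer: a · b ≡ 6·x + 5 (mod f(x))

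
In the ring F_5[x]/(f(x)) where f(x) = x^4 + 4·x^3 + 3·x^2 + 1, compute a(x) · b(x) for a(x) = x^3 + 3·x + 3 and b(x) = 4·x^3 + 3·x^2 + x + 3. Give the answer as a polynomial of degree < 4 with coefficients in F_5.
Multiply as integer polynomials: a · b = 4·x^6 + 3·x^5 + 13·x^4 + 24·x^3 + 12·x^2 + 12·x + 9. Reducing coefficients mod 5: a · b ≡ 4·x^6 + 3·x^5 + 3·x^4 + 4·x^3 + 2·x^2 + 2·x + 4. Now divide by f(x) = x^4 + 4·x^3 + 3·x^2 + 1 in F_5[x], eliminating the leading term at each step:
  leading term 4·x^6: subtract (4·x^2)·f(x) = 4·x^6 + x^5 + 2·x^4 + 4·x^2, leaving 2·x^5 + x^4 + 4·x^3 + 3·x^2 + 2·x + 4 (coefficients mod 5)
  leading term 2·x^5: subtract (2·x)·f(x) = 2·x^5 + 3·x^4 + x^3 + 2·x, leaving 3·x^4 + 3·x^3 + 3·x^2 + 4 (coefficients mod 5)
  leading term 3·x^4: subtract (3)·f(x) = 3·x^4 + 2·x^3 + 4·x^2 + 3, leaving x^3 + 4·x^2 + 1 (coefficients mod 5)
The degree is now < 4, so this is the remainder. Hence a · b ≡ x^3 + 4·x^2 + 1 in F_5[x]/(f).

Final answer: a · b ≡ x^3 + 4·x^2 + 1 (mod f(x))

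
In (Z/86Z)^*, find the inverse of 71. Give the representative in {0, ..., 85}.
Apply the extended Euclidean algorithm to (86, 71), tracking rows (r, s, t) with s·86 + t·71 = r. Each division r_prev = q·r_cur + r_new produces the new row as (previous row) − q·(current row):
  row A: (86, 1, 0)   [1·86 + 0·71 = 86]
  row B: (71, 0, 1)   [0·86 + 1·71 = 71]
  86 = 1·71 + 15   → row C = row A − 1·row B = (15, 1, −1)   [check: 1·86 − 1·71 = 15]
  71 = 4·15 + 11   → row D = row B − 4·row C = (11, −4, 5)   [check: −4·86 + 5·71 = 11]
  15 = 1·11 + 4   → row E = row C − 1·row D = (4, 5, −6)   [check: 5·86 − 6·71 = 4]
  11 = 2·4 + 3   → row F = row D − 2·row E = (3, −14, 17)   [check: −14·86 + 17·71 = 3]
  4 = 1·3 + 1   → row G = row E − 1·row F = (1, 19, −23)   [check: 19·86 − 23·71 = 1]
  3 = 3·1 + 0   → remainder 0, stop. gcd = 1 (last nonzero row G).
The gcd is 1, so 71 is invertible mod 86. The last nonzero row gives 19·86 − 23·71 = 1, so t = −23. So 71^(−1) ≡ −23 ≡ 63 (mod 86). Verify: 71 · 63 = 4473 ≡ 1 (mod 86). ✓

Final answer: 71^(−1) ≡ 63 (mod 86)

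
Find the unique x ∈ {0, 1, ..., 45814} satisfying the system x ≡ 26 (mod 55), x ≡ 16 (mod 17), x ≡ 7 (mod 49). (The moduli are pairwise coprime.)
x ≡ 21861 (mod 45815); the representative in [0, 45815) is 21861

The moduli 55, 17, 49 are pairwise coprime, so by the CRT there is a unique solution mod 55·17·49 = 45815.
Solve by successive substitution. Start with x ≡ 26 (mod 55).
  Combine with x ≡ 16 (mod 17): write x = 26 + 55·t and require 26 + 55·t ≡ 16 (mod 17), i.e. 55·t ≡ 16 − 26 ≡ 7 (mod 17). Since 55^(−1) ≡ 13 (mod 17) (55 ≡ 4 (mod 17)), t ≡ 13·7 ≡ 6 (mod 17). So x ≡ 26 + 55·6 = 356 (mod 935).
  Combine with x ≡ 7 (mod 49): write x = 356 + 935·t and require 356 + 935·t ≡ 7 (mod 49), i.e. 935·t ≡ 7 − 356 ≡ 43 (mod 49). Since 935^(−1) ≡ 37 (mod 49) (935 ≡ 4 (mod 49)), t ≡ 37·43 ≡ 23 (mod 49). So x ≡ 356 + 935·23 = 21861 (mod 45815).
Unique solution in [0, 45815): x = 21861.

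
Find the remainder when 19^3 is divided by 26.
21

Use repeated squaring. Binary(3) = 11. Walk through the bits of the exponent 3 left-to-right: at each bit after the leading one, square the running value, then multiply by 19 if the bit is 1 (always reducing mod 26):
  bit 1 = 1 (leading): start with 19.
  bit 2 = 1: square 19^2 = 361 ≡ 23; bit is 1, so multiply 23·19 = 437 ≡ 21 (mod 26).
Final value: 19^3 ≡ 21 (mod 26).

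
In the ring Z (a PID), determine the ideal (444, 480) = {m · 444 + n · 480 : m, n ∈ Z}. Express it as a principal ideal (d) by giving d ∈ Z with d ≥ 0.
In the PID Z, (a, b) is generated by gcd(a, b). Compute gcd(480, 444) with the extended Euclidean algorithm, tracking rows (r, s, t) with s·480 + t·444 = r:
  row A: (480, 1, 0)   [1·480 + 0·444 = 480]
  row B: (444, 0, 1)   [0·480 + 1·444 = 444]
  480 = 1·444 + 36   → row C = row A − 1·row B = (36, 1, −1)   [check: 1·480 − 1·444 = 36]
  444 = 12·36 + 12   → row D = row B − 12·row C = (12, −12, 13)   [check: −12·480 + 13·444 = 12]
  36 = 3·12 + 0   → remainder 0, stop. gcd = 12 (last nonzero row D).
So gcd(444, 480) = 12, with Bézout identity −12·480 + 13·444 = 12. Containment (⊇): the Bézout identity exhibits 12 as an element of (444, 480), giving (12) ⊆ (444, 480). Containment (⊆): since 12 | 444 and 12 | 480 (444 = 12·37, 480 = 12·40), every Z-linear combination of 444 and 480 is divisible by 12, so (444, 480) ⊆ (12). Therefore (444, 480) = (12), d = 12.

Final answer: (444, 480) = (12); d = 12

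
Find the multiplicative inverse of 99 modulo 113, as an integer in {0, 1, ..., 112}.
99^(−1) ≡ 8 (mod 113)

Apply the extended Euclidean algorithm to (113, 99), tracking rows (r, s, t) with s·113 + t·99 = r. Each division r_prev = q·r_cur + r_new produces the new row as (previous row) − q·(current row):
  row A: (113, 1, 0)   [1·113 + 0·99 = 113]
  row B: (99, 0, 1)   [0·113 + 1·99 = 99]
  113 = 1·99 + 14   → row C = row A − 1·row B = (14, 1, −1)   [check: 1·113 − 1·99 = 14]
  99 = 7·14 + 1   → row D = row B − 7·row C = (1, −7, 8)   [check: −7·113 + 8·99 = 1]
  14 = 14·1 + 0   → remainder 0, stop. gcd = 1 (last nonzero row D).
The gcd is 1, so 99 is invertible mod 113. The last nonzero row gives −7·113 + 8·99 = 1, so t = 8. So 99^(−1) ≡ 8 (mod 113). Verify: 99 · 8 = 792 ≡ 1 (mod 113). ✓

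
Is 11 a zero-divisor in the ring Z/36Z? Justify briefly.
NO

gcd(11, 36) = 1, so 11 is a unit in Z/36Z (it has a multiplicative inverse). A unit cannot be a zero-divisor: if 11·b ≡ 0 then multiplying both sides by 11^(−1) gives b ≡ 0. So 11 is not a zero-divisor.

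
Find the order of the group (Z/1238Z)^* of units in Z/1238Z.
|(Z/1238Z)^*| = 618

(Z/1238Z)^* consists of the classes a with gcd(a, 1238) = 1, so its order is φ(1238). φ is multiplicative, with φ(p^e) = p^e − p^(e−1). Factorise 1238 = 2 · 619. Then
  φ(1238) = (2 − 1) · (619 − 1) = 1 · 618 = 618.
Thus |(Z/1238Z)^*| = 618.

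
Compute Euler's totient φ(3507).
φ(3507) = 1992

φ is multiplicative, with φ(p^e) = p^e − p^(e−1). Factorise 3507 = 3 · 7 · 167. Then
  φ(3507) = (3 − 1) · (7 − 1) · (167 − 1) = 2 · 6 · 166 = 1992.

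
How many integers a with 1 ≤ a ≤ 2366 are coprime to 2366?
The number of a ∈ {1, ..., 2366} with gcd(a, 2366) = 1 is by definition Euler's totient φ(2366). φ is multiplicative, with φ(p^e) = p^e − p^(e−1). Factorise 2366 = 2 · 7 · 13^2. Then
  φ(2366) = (2 − 1) · (7 − 1) · (13^2 − 13^1) = 1 · 6 · 156 = 936.
So there are 936 such integers.

Final answer: 936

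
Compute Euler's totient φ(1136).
φ is multiplicative, with φ(p^e) = p^e − p^(e−1). Factorise 1136 = 2^4 · 71. Then
  φ(1136) = (2^4 − 2^3) · (71 − 1) = 8 · 70 = 560.

Final answer: φ(1136) = 560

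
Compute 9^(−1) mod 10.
9^(−1) ≡ 9 (mod 10)

Apply the extended Euclidean algorithm to (10, 9), tracking rows (r, s, t) with s·10 + t·9 = r. Each division r_prev = q·r_cur + r_new produces the new row as (previous row) − q·(current row):
  row A: (10, 1, 0)   [1·10 + 0·9 = 10]
  row B: (9, 0, 1)   [0·10 + 1·9 = 9]
  10 = 1·9 + 1   → row C = row A − 1·row B = (1, 1, −1)   [check: 1·10 − 1·9 = 1]
  9 = 9·1 + 0   → remainder 0, stop. gcd = 1 (last nonzero row C).
The gcd is 1, so 9 is invertible mod 10. The last nonzero row gives 1·10 − 1·9 = 1, so t = −1. So 9^(−1) ≡ −1 ≡ 9 (mod 10). Verify: 9 · 9 = 81 ≡ 1 (mod 10). ✓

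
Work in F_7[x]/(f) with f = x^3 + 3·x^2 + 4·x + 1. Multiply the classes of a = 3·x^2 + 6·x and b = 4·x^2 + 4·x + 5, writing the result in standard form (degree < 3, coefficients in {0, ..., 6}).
a · b ≡ 5·x^2 + 4·x (mod f(x))

Multiply as integer polynomials: a · b = 12·x^4 + 36·x^3 + 39·x^2 + 30·x. Reducing coefficients mod 7: a · b ≡ 5·x^4 + x^3 + 4·x^2 + 2·x. Now divide by f(x) = x^3 + 3·x^2 + 4·x + 1 in F_7[x], eliminating the leading term at each step:
  leading term 5·x^4: subtract (5·x)·f(x) = 5·x^4 + x^3 + 6·x^2 + 5·x, leaving 5·x^2 + 4·x (coefficients mod 7)
The degree is now < 3, so this is the remainder. Hence a · b ≡ 5·x^2 + 4·x in F_7[x]/(f).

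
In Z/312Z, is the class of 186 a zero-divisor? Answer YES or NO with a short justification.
gcd(186, 312) = 6 > 1, so 186 is not a unit in Z/312Z. In Z/nZ every nonzero non-unit is a zero-divisor: explicitly, take b = 312/gcd = 52 ≠ 0 (mod 312); then 186·52 = 9672 = 31·312, i.e. 186·52 ≡ 0 (mod 312). So 186 is a zero-divisor.

Final answer: YES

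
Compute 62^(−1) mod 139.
62^(−1) ≡ 74 (mod 139)

Apply the extended Euclidean algorithm to (139, 62), tracking rows (r, s, t) with s·139 + t·62 = r. Each division r_prev = q·r_cur + r_new produces the new row as (previous row) − q·(current row):
  row A: (139, 1, 0)   [1·139 + 0·62 = 139]
  row B: (62, 0, 1)   [0·139 + 1·62 = 62]
  139 = 2·62 + 15   → row C = row A − 2·row B = (15, 1, −2)   [check: 1·139 − 2·62 = 15]
  62 = 4·15 + 2   → row D = row B − 4·row C = (2, −4, 9)   [check: −4·139 + 9·62 = 2]
  15 = 7·2 + 1   → row E = row C − 7·row D = (1, 29, −65)   [check: 29·139 − 65·62 = 1]
  2 = 2·1 + 0   → remainder 0, stop. gcd = 1 (last nonzero row E).
The gcd is 1, so 62 is invertible mod 139. The last nonzero row gives 29·139 − 65·62 = 1, so t = −65. So 62^(−1) ≡ −65 ≡ 74 (mod 139). Verify: 62 · 74 = 4588 ≡ 1 (mod 139). ✓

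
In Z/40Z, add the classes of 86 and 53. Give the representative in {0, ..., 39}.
Reduce the summands first: 86 ≡ 6, 53 ≡ 13 (mod 40), so 86 + 53 ≡ 6 + 13 (mod 40). 6 + 13 = 19; 19 = 0·40 + 19, so (86 + 53) mod 40 = 19.

Final answer: 19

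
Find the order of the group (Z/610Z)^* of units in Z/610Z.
|(Z/610Z)^*| = 240

(Z/610Z)^* consists of the classes a with gcd(a, 610) = 1, so its order is φ(610). φ is multiplicative, with φ(p^e) = p^e − p^(e−1). Factorise 610 = 2 · 5 · 61. Then
  φ(610) = (2 − 1) · (5 − 1) · (61 − 1) = 1 · 4 · 60 = 240.
Thus |(Z/610Z)^*| = 240.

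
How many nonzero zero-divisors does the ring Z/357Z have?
Z/357Z has 164 nonzero zero-divisors

In Z/357Z each nonzero element is either a unit (gcd with 357 is 1) or a zero-divisor (gcd > 1). The number of units is φ(357): factorise 357 = 3 · 7 · 17, so φ(357) = (3 − 1) · (7 − 1) · (17 − 1) = 2 · 6 · 16 = 192. The nonzero elements number 357 − 1 = 356. Hence the nonzero zero-divisors number 356 − 192 = 164.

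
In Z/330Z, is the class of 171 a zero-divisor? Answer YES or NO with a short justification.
YES

gcd(171, 330) = 3 > 1, so 171 is not a unit in Z/330Z. In Z/nZ every nonzero non-unit is a zero-divisor: explicitly, take b = 330/gcd = 110 ≠ 0 (mod 330); then 171·110 = 18810 = 57·330, i.e. 171·110 ≡ 0 (mod 330). So 171 is a zero-divisor.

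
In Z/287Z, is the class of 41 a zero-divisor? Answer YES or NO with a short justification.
YES

gcd(41, 287) = 41 > 1, so 41 is not a unit in Z/287Z. In Z/nZ every nonzero non-unit is a zero-divisor: explicitly, take b = 287/gcd = 7 ≠ 0 (mod 287); then 41·7 = 287 = 1·287, i.e. 41·7 ≡ 0 (mod 287). So 41 is a zero-divisor.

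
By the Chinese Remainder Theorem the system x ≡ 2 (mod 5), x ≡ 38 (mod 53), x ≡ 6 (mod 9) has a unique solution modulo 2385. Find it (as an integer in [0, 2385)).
The moduli 5, 53, 9 are pairwise coprime, so by the CRT there is a unique solution mod 5·53·9 = 2385.
Solve by successive substitution. Start with x ≡ 2 (mod 5).
  Combine with x ≡ 38 (mod 53): write x = 2 + 5·t and require 2 + 5·t ≡ 38 (mod 53), i.e. 5·t ≡ 38 − 2 ≡ 36 (mod 53). Since 5^(−1) ≡ 32 (mod 53), t ≡ 32·36 ≡ 39 (mod 53). So x ≡ 2 + 5·39 = 197 (mod 265).
  Combine with x ≡ 6 (mod 9): write x = 197 + 265·t and require 197 + 265·t ≡ 6 (mod 9), i.e. 265·t ≡ 6 − 197 ≡ 7 (mod 9). Since 265^(−1) ≡ 7 (mod 9) (265 ≡ 4 (mod 9)), t ≡ 7·7 ≡ 4 (mod 9). So x ≡ 197 + 265·4 = 1257 (mod 2385).
Unique solution in [0, 2385): x = 1257.

Final answer: x ≡ 1257 (mod 2385); the representative in [0, 2385) is 1257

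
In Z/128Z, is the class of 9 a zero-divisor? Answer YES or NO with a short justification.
gcd(9, 128) = 1, so 9 is a unit in Z/128Z (it has a multiplicative inverse). A unit cannot be a zero-divisor: if 9·b ≡ 0 then multiplying both sides by 9^(−1) gives b ≡ 0. So 9 is not a zero-divisor.

Final answer: NO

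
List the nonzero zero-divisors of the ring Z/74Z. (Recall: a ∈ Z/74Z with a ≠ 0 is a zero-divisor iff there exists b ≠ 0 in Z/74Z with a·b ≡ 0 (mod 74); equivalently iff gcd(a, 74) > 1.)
nonzero zero-divisors of Z/74Z = {2, 4, 6, 8, 10, 12, 14, 16, 18, 20, 22, 24, 26, 28, 30, 32, 34, 36, 37, 38, 40, 42, 44, 46, 48, 50, 52, 54, 56, 58, 60, 62, 64, 66, 68, 70, 72}

An element a ∈ Z/74Z (with a ≠ 0) is a zero-divisor iff gcd(a, 74) > 1 (because a is a unit precisely when gcd(a, n) = 1, and in Z/nZ every nonzero, non-unit element is a zero-divisor). Scan a = 1, ..., 73 and keep those with gcd(a, 74) > 1:
  gcd(2, 74) = 2, gcd(4, 74) = 2, gcd(6, 74) = 2, gcd(8, 74) = 2, gcd(10, 74) = 2, gcd(12, 74) = 2, gcd(14, 74) = 2, gcd(16, 74) = 2, gcd(18, 74) = 2, gcd(20, 74) = 2, gcd(22, 74) = 2, gcd(24, 74) = 2, gcd(26, 74) = 2, gcd(28, 74) = 2, gcd(30, 74) = 2, gcd(32, 74) = 2, gcd(34, 74) = 2, gcd(36, 74) = 2, gcd(37, 74) = 37, gcd(38, 74) = 2, gcd(40, 74) = 2, gcd(42, 74) = 2, gcd(44, 74) = 2, gcd(46, 74) = 2, gcd(48, 74) = 2, gcd(50, 74) = 2, gcd(52, 74) = 2, gcd(54, 74) = 2, gcd(56, 74) = 2, gcd(58, 74) = 2, gcd(60, 74) = 2, gcd(62, 74) = 2, gcd(64, 74) = 2, gcd(66, 74) = 2, gcd(68, 74) = 2, gcd(70, 74) = 2, gcd(72, 74) = 2.
All other a ∈ {1, ..., 73} have gcd(a, 74) = 1 and are units. So the nonzero zero-divisors are exactly the 37 values of a appearing in this scan.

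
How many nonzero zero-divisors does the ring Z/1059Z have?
In Z/1059Z each nonzero element is either a unit (gcd with 1059 is 1) or a zero-divisor (gcd > 1). The number of units is φ(1059): factorise 1059 = 3 · 353, so φ(1059) = (3 − 1) · (353 − 1) = 2 · 352 = 704. The nonzero elements number 1059 − 1 = 1058. Hence the nonzero zero-divisors number 1058 − 704 = 354.

Final answer: Z/1059Z has 354 nonzero zero-divisors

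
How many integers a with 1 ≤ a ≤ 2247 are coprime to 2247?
1272

The number of a ∈ {1, ..., 2247} with gcd(a, 2247) = 1 is by definition Euler's totient φ(2247). φ is multiplicative, with φ(p^e) = p^e − p^(e−1). Factorise 2247 = 3 · 7 · 107. Then
  φ(2247) = (3 − 1) · (7 − 1) · (107 − 1) = 2 · 6 · 106 = 1272.
So there are 1272 such integers.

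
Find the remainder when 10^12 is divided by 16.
0

Use repeated squaring. Binary(12) = 1100. Walk through the bits of the exponent 12 left-to-right: at each bit after the leading one, square the running value, then multiply by 10 if the bit is 1 (always reducing mod 16):
  bit 1 = 1 (leading): start with 10.
  bit 2 = 1: square 10^2 = 100 ≡ 4; bit is 1, so multiply 4·10 = 40 ≡ 8 (mod 16).
  bit 3 = 0: square 8^2 = 64 ≡ 0 (mod 16).
  bit 4 = 0: square 0^2 = 0 (mod 16).
Final value: 10^12 ≡ 0 (mod 16).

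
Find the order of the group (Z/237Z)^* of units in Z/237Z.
(Z/237Z)^* consists of the classes a with gcd(a, 237) = 1, so its order is φ(237). φ is multiplicative, with φ(p^e) = p^e − p^(e−1). Factorise 237 = 3 · 79. Then
  φ(237) = (3 − 1) · (79 − 1) = 2 · 78 = 156.
Thus |(Z/237Z)^*| = 156.

Final answer: |(Z/237Z)^*| = 156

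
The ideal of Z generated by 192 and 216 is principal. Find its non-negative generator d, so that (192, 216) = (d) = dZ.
(192, 216) = (24); d = 24

In the PID Z, (a, b) is generated by gcd(a, b). Compute gcd(216, 192) with the extended Euclidean algorithm, tracking rows (r, s, t) with s·216 + t·192 = r:
  row A: (216, 1, 0)   [1·216 + 0·192 = 216]
  row B: (192, 0, 1)   [0·216 + 1·192 = 192]
  216 = 1·192 + 24   → row C = row A − 1·row B = (24, 1, −1)   [check: 1·216 − 1·192 = 24]
  192 = 8·24 + 0   → remainder 0, stop. gcd = 24 (last nonzero row C).
So gcd(192, 216) = 24, with Bézout identity 1·216 − 1·192 = 24. Containment (⊇): the Bézout identity exhibits 24 as an element of (192, 216), giving (24) ⊆ (192, 216). Containment (⊆): since 24 | 192 and 24 | 216 (192 = 24·8, 216 = 24·9), every Z-linear combination of 192 and 216 is divisible by 24, so (192, 216) ⊆ (24). Therefore (192, 216) = (24), d = 24.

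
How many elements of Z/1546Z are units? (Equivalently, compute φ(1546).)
An element a ∈ Z/1546Z is a unit iff gcd(a, 1546) = 1, so the number of units is φ(1546). φ is multiplicative, with φ(p^e) = p^e − p^(e−1). Factorise 1546 = 2 · 773. Then
  φ(1546) = (2 − 1) · (773 − 1) = 1 · 772 = 772.

Final answer: Z/1546Z has φ(1546) = 772 units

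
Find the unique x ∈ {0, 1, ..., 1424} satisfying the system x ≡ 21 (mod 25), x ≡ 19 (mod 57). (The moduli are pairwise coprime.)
x ≡ 646 (mod 1425); the representative in [0, 1425) is 646

The moduli 25, 57 are pairwise coprime, so by the CRT there is a unique solution mod 25·57 = 1425.
Solve by successive substitution. Start with x ≡ 21 (mod 25).
  Combine with x ≡ 19 (mod 57): write x = 21 + 25·t and require 21 + 25·t ≡ 19 (mod 57), i.e. 25·t ≡ 19 − 21 ≡ 55 (mod 57). Since 25^(−1) ≡ 16 (mod 57), t ≡ 16·55 ≡ 25 (mod 57). So x ≡ 21 + 25·25 = 646 (mod 1425).
Unique solution in [0, 1425): x = 646.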